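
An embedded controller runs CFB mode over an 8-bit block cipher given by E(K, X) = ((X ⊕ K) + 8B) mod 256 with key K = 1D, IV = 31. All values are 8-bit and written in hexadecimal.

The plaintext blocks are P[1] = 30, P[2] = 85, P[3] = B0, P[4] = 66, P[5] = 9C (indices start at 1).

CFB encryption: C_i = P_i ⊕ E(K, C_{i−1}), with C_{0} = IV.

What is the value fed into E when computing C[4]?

C[1]: E(K, 31) = B7; 30 ⊕ B7 = 87.
C[2]: E(K, 87) = 25; 85 ⊕ 25 = A0.
C[3]: E(K, A0) = 48; B0 ⊕ 48 = F8.
C[4]: E(K, F8) = 70; 66 ⊕ 70 = 16.
So the input to E for block [4] is F8.

F8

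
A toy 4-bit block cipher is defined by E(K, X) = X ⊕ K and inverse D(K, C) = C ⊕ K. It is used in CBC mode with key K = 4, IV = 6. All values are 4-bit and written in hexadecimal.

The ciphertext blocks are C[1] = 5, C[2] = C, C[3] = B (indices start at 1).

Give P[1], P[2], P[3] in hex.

CBC decryption: P_i = D(K, C_i) ⊕ C_{i−1}, with C_{0} = IV.
P[1]: D(K, 5) = 1; 1 ⊕ 6 = 7.
P[2]: D(K, C) = 8; 8 ⊕ 5 = D.
P[3]: D(K, B) = F; F ⊕ C = 3.

P[1] = 7, P[2] = D, P[3] = 3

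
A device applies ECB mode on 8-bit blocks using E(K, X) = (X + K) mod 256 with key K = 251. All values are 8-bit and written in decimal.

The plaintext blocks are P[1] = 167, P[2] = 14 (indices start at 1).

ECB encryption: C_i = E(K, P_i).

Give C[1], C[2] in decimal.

C[1] = 162, C[2] = 9

C[1]: E(K, 167) = 162.
C[2]: E(K, 14) = 9.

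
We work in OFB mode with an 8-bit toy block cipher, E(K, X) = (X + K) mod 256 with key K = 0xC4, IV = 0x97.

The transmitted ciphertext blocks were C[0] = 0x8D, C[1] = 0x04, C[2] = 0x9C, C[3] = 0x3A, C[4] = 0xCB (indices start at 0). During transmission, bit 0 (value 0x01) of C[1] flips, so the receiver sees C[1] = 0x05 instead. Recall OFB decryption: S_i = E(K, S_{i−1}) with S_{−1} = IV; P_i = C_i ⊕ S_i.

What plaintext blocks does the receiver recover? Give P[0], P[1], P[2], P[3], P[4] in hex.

Only C[1] changed, to 0x05. In OFB, a change in C_i flips the same bit in P_i only; the keystream is unaffected. Decrypting the received ciphertext:
P[0]: S = E(K, 0x97) = 0x5B; 0x8D ⊕ 0x5B = 0xD6.
P[1]: S = E(K, 0x5B) = 0x1F; 0x05 ⊕ 0x1F = 0x1A.
P[2]: S = E(K, 0x1F) = 0xE3; 0x9C ⊕ 0xE3 = 0x7F.
P[3]: S = E(K, 0xE3) = 0xA7; 0x3A ⊕ 0xA7 = 0x9D.
P[4]: S = E(K, 0xA7) = 0x6B; 0xCB ⊕ 0x6B = 0xA0.
Blocks that differ from the original plaintext: P[1].

P[0] = 0xD6, P[1] = 0x1A, P[2] = 0x7F, P[3] = 0x9D, P[4] = 0xA0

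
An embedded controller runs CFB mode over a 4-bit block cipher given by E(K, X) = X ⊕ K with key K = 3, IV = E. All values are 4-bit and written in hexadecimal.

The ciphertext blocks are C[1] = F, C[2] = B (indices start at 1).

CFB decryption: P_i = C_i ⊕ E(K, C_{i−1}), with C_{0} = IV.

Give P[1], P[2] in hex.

P[1]: E(K, E) = D; F ⊕ D = 2.
P[2]: E(K, F) = C; B ⊕ C = 7.

P[1] = 2, P[2] = 7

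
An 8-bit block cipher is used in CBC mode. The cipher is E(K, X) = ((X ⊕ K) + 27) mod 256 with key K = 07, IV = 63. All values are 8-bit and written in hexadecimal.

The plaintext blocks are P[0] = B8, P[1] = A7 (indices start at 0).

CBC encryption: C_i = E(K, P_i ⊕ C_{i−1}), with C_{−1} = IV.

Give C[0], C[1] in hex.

C[0]: P[0] ⊕ 63 = DB; E(K, DB) = 03.
C[1]: P[1] ⊕ 03 = A4; E(K, A4) = CA.

C[0] = 03, C[1] = CA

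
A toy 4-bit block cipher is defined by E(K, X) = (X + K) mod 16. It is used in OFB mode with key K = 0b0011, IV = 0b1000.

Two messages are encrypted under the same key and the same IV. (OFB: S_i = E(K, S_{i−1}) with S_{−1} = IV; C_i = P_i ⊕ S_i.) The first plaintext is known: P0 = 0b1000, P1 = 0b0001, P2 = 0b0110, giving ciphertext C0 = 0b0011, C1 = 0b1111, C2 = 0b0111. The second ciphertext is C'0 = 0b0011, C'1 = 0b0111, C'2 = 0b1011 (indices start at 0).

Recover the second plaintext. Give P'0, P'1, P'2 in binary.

In OFB with a reused IV, both messages share the same keystream S_i, so C_i ⊕ C'_i = P_i ⊕ P'_i and thus P'_i = P_i ⊕ C_i ⊕ C'_i.
P'0: 0b1000 ⊕ 0b0011 ⊕ 0b0011 = 0b1000.
P'1: 0b0001 ⊕ 0b1111 ⊕ 0b0111 = 0b1001.
P'2: 0b0110 ⊕ 0b0111 ⊕ 0b1011 = 0b1010.

P'0 = 0b1000, P'1 = 0b1001, P'2 = 0b1010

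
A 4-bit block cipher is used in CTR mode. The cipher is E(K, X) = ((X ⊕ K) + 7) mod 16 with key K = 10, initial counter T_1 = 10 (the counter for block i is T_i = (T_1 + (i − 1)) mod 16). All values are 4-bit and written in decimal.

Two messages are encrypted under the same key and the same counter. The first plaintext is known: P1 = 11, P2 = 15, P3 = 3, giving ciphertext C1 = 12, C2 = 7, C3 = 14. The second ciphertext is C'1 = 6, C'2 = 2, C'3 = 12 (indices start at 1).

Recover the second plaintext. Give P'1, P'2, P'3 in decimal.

P'1 = 1, P'2 = 10, P'3 = 1

In CTR with a reused counter, both messages share the same keystream S_i, so C_i ⊕ C'_i = P_i ⊕ P'_i and thus P'_i = P_i ⊕ C_i ⊕ C'_i.
P'1: 11 ⊕ 12 ⊕ 6 = 1.
P'2: 15 ⊕ 7 ⊕ 2 = 10.
P'3: 3 ⊕ 14 ⊕ 12 = 1.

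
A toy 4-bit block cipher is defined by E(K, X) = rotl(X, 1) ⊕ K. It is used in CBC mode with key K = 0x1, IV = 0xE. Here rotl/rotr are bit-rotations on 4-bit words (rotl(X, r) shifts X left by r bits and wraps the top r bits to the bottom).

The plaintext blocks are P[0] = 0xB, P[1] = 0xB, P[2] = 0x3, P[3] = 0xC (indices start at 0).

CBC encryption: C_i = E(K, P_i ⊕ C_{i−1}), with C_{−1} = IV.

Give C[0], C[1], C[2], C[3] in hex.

C[0] = 0xB, C[1] = 0x1, C[2] = 0x5, C[3] = 0x2

C[0]: P[0] ⊕ 0xE = 0x5; E(K, 0x5) = 0xB.
C[1]: P[1] ⊕ 0xB = 0x0; E(K, 0x0) = 0x1.
C[2]: P[2] ⊕ 0x1 = 0x2; E(K, 0x2) = 0x5.
C[3]: P[3] ⊕ 0x5 = 0x9; E(K, 0x9) = 0x2.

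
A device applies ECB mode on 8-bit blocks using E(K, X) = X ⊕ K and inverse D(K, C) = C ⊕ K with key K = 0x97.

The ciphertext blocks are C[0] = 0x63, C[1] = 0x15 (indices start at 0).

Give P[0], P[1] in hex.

ECB decryption: P_i = D(K, C_i).
P[0]: D(K, 0x63) = 0xF4.
P[1]: D(K, 0x15) = 0x82.

P[0] = 0xF4, P[1] = 0x82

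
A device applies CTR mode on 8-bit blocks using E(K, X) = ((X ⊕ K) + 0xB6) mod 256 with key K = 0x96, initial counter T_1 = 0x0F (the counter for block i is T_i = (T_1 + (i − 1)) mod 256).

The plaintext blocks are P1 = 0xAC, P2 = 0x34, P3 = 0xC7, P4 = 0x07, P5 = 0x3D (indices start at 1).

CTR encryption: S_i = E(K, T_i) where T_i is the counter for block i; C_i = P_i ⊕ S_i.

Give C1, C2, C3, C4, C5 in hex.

C1: T = 0x0F, S = E(K, T) = 0x4F; 0xAC ⊕ 0x4F = 0xE3.
C2: T = 0x10, S = E(K, T) = 0x3C; 0x34 ⊕ 0x3C = 0x08.
C3: T = 0x11, S = E(K, T) = 0x3D; 0xC7 ⊕ 0x3D = 0xFA.
C4: T = 0x12, S = E(K, T) = 0x3A; 0x07 ⊕ 0x3A = 0x3D.
C5: T = 0x13, S = E(K, T) = 0x3B; 0x3D ⊕ 0x3B = 0x06.

C1 = 0xE3, C2 = 0x08, C3 = 0xFA, C4 = 0x3D, C5 = 0x06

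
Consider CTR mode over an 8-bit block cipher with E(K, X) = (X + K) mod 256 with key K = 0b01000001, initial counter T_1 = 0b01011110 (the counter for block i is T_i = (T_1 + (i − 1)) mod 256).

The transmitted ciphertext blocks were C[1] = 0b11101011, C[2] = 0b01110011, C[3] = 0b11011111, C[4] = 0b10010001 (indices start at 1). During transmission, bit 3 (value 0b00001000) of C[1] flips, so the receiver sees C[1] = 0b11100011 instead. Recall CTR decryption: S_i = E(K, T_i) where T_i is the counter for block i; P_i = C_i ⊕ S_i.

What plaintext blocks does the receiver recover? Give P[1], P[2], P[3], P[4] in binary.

P[1] = 0b01111100, P[2] = 0b11010011, P[3] = 0b01111110, P[4] = 0b00110011

Only C[1] changed, to 0b11100011. In CTR, a change in C_i flips the same bit in P_i only; the keystream is unaffected. Decrypting the received ciphertext:
P[1]: T = 0b01011110, S = E(K, T) = 0b10011111; 0b11100011 ⊕ 0b10011111 = 0b01111100.
P[2]: T = 0b01011111, S = E(K, T) = 0b10100000; 0b01110011 ⊕ 0b10100000 = 0b11010011.
P[3]: T = 0b01100000, S = E(K, T) = 0b10100001; 0b11011111 ⊕ 0b10100001 = 0b01111110.
P[4]: T = 0b01100001, S = E(K, T) = 0b10100010; 0b10010001 ⊕ 0b10100010 = 0b00110011.
Blocks that differ from the original plaintext: P[1].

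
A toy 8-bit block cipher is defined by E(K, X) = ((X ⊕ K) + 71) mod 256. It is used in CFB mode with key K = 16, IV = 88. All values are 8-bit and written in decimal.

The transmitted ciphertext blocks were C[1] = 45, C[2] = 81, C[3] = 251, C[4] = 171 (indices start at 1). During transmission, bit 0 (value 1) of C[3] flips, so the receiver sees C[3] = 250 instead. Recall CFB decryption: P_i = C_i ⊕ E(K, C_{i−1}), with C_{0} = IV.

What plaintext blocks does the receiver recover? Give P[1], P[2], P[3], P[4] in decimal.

Only C[3] changed, to 250. In CFB, a change in C_i flips the same bit in P_i and garbles P_{i+1}. Decrypting the received ciphertext:
P[1]: E(K, 88) = 143; 45 ⊕ 143 = 162.
P[2]: E(K, 45) = 132; 81 ⊕ 132 = 213.
P[3]: E(K, 81) = 136; 250 ⊕ 136 = 114.
P[4]: E(K, 250) = 49; 171 ⊕ 49 = 154.
Blocks that differ from the original plaintext: P[3], P[4].

P[1] = 162, P[2] = 213, P[3] = 114, P[4] = 154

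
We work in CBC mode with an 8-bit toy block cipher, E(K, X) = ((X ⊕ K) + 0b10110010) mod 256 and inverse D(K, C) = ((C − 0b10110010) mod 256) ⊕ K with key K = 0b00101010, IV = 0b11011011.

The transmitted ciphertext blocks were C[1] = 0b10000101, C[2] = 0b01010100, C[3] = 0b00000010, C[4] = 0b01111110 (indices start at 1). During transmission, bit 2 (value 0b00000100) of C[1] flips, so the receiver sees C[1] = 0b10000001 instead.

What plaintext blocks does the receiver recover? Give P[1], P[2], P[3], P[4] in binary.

P[1] = 0b00111110, P[2] = 0b00001001, P[3] = 0b00101110, P[4] = 0b11100100

CBC decryption: P_i = D(K, C_i) ⊕ C_{i−1}, with C_{0} = IV.
Only C[1] changed, to 0b10000001. In CBC, a change in C_i garbles P_i and flips the same bit in P_{i+1}. Decrypting the received ciphertext:
P[1]: D(K, 0b10000001) = 0b11100101; 0b11100101 ⊕ 0b11011011 = 0b00111110.
P[2]: D(K, 0b01010100) = 0b10001000; 0b10001000 ⊕ 0b10000001 = 0b00001001.
P[3]: D(K, 0b00000010) = 0b01111010; 0b01111010 ⊕ 0b01010100 = 0b00101110.
P[4]: D(K, 0b01111110) = 0b11100110; 0b11100110 ⊕ 0b00000010 = 0b11100100.
Blocks that differ from the original plaintext: P[1], P[2].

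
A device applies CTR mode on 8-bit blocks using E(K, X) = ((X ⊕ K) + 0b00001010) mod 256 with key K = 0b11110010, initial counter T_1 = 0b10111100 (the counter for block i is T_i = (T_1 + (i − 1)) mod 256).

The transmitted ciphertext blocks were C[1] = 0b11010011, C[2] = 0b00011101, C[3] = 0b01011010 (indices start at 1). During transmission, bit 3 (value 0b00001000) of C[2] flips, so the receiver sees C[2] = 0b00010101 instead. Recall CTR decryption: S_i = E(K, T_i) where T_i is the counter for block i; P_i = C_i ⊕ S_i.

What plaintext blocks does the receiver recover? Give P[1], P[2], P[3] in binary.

Only C[2] changed, to 0b00010101. In CTR, a change in C_i flips the same bit in P_i only; the keystream is unaffected. Decrypting the received ciphertext:
P[1]: T = 0b10111100, S = E(K, T) = 0b01011000; 0b11010011 ⊕ 0b01011000 = 0b10001011.
P[2]: T = 0b10111101, S = E(K, T) = 0b01011001; 0b00010101 ⊕ 0b01011001 = 0b01001100.
P[3]: T = 0b10111110, S = E(K, T) = 0b01010110; 0b01011010 ⊕ 0b01010110 = 0b00001100.
Blocks that differ from the original plaintext: P[2].

P[1] = 0b10001011, P[2] = 0b01001100, P[3] = 0b00001100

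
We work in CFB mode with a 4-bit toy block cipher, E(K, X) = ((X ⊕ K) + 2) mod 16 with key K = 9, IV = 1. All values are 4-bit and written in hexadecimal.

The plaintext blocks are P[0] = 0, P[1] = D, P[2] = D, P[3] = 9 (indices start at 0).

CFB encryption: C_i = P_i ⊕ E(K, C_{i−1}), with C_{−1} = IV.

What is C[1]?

C[1] = 8

C[0]: E(K, 1) = A; 0 ⊕ A = A.
C[1]: E(K, A) = 5; D ⊕ 5 = 8.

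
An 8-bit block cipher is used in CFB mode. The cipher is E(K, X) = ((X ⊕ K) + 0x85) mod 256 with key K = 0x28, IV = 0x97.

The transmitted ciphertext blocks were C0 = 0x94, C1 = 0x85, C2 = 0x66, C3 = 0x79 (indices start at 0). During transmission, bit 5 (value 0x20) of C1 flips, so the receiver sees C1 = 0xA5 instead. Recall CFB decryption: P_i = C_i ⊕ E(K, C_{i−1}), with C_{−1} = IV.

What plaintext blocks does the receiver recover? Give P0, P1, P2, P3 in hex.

Only C1 changed, to 0xA5. In CFB, a change in C_i flips the same bit in P_i and garbles P_{i+1}. Decrypting the received ciphertext:
P0: E(K, 0x97) = 0x44; 0x94 ⊕ 0x44 = 0xD0.
P1: E(K, 0x94) = 0x41; 0xA5 ⊕ 0x41 = 0xE4.
P2: E(K, 0xA5) = 0x12; 0x66 ⊕ 0x12 = 0x74.
P3: E(K, 0x66) = 0xD3; 0x79 ⊕ 0xD3 = 0xAA.
Blocks that differ from the original plaintext: P1, P2.

P0 = 0xD0, P1 = 0xE4, P2 = 0x74, P3 = 0xAA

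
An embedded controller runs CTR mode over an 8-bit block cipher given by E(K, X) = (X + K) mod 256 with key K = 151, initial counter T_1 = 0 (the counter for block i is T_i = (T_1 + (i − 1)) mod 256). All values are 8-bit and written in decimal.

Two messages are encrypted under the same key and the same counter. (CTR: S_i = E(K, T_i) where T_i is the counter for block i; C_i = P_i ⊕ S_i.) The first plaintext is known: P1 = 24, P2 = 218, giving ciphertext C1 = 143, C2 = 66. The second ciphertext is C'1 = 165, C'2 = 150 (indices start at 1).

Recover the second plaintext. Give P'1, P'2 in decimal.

P'1 = 50, P'2 = 14

In CTR with a reused counter, both messages share the same keystream S_i, so C_i ⊕ C'_i = P_i ⊕ P'_i and thus P'_i = P_i ⊕ C_i ⊕ C'_i.
P'1: 24 ⊕ 143 ⊕ 165 = 50.
P'2: 218 ⊕ 66 ⊕ 150 = 14.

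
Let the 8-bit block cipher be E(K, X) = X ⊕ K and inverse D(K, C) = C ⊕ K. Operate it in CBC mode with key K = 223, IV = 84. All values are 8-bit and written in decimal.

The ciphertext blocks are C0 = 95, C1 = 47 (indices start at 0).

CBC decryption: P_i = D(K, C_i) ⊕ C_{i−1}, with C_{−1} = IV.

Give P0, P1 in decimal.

P0: D(K, 95) = 128; 128 ⊕ 84 = 212.
P1: D(K, 47) = 240; 240 ⊕ 95 = 175.

P0 = 212, P1 = 175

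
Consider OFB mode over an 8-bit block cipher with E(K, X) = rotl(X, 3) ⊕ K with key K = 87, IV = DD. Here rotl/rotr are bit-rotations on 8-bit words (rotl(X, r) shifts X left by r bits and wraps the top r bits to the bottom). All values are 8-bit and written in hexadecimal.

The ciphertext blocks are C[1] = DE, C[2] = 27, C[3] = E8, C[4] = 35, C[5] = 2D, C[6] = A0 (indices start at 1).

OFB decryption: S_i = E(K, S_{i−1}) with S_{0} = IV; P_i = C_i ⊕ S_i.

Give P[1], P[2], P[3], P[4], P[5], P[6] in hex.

P[1]: S = E(K, DD) = 69; DE ⊕ 69 = B7.
P[2]: S = E(K, 69) = CC; 27 ⊕ CC = EB.
P[3]: S = E(K, CC) = E1; E8 ⊕ E1 = 09.
P[4]: S = E(K, E1) = 88; 35 ⊕ 88 = BD.
P[5]: S = E(K, 88) = C3; 2D ⊕ C3 = EE.
P[6]: S = E(K, C3) = 99; A0 ⊕ 99 = 39.

P[1] = B7, P[2] = EB, P[3] = 09, P[4] = BD, P[5] = EE, P[6] = 39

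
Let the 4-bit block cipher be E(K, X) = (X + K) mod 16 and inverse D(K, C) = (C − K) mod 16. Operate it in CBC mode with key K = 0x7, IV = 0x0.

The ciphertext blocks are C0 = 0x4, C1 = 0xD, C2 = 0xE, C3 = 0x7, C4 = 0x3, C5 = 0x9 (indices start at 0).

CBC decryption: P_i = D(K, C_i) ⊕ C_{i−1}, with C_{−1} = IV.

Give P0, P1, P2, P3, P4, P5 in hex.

P0: D(K, 0x4) = 0xD; 0xD ⊕ 0x0 = 0xD.
P1: D(K, 0xD) = 0x6; 0x6 ⊕ 0x4 = 0x2.
P2: D(K, 0xE) = 0x7; 0x7 ⊕ 0xD = 0xA.
P3: D(K, 0x7) = 0x0; 0x0 ⊕ 0xE = 0xE.
P4: D(K, 0x3) = 0xC; 0xC ⊕ 0x7 = 0xB.
P5: D(K, 0x9) = 0x2; 0x2 ⊕ 0x3 = 0x1.

P0 = 0xD, P1 = 0x2, P2 = 0xA, P3 = 0xE, P4 = 0xB, P5 = 0x1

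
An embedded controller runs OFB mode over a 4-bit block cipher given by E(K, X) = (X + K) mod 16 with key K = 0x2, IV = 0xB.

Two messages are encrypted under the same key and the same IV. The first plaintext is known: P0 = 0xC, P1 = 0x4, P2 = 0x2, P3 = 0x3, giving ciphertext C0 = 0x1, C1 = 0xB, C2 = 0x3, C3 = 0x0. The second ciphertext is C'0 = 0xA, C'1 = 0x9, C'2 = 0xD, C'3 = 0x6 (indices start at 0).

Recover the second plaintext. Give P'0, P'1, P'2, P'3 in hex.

P'0 = 0x7, P'1 = 0x6, P'2 = 0xC, P'3 = 0x5

In OFB with a reused IV, both messages share the same keystream S_i, so C_i ⊕ C'_i = P_i ⊕ P'_i and thus P'_i = P_i ⊕ C_i ⊕ C'_i.
P'0: 0xC ⊕ 0x1 ⊕ 0xA = 0x7.
P'1: 0x4 ⊕ 0xB ⊕ 0x9 = 0x6.
P'2: 0x2 ⊕ 0x3 ⊕ 0xD = 0xC.
P'3: 0x3 ⊕ 0x0 ⊕ 0x6 = 0x5.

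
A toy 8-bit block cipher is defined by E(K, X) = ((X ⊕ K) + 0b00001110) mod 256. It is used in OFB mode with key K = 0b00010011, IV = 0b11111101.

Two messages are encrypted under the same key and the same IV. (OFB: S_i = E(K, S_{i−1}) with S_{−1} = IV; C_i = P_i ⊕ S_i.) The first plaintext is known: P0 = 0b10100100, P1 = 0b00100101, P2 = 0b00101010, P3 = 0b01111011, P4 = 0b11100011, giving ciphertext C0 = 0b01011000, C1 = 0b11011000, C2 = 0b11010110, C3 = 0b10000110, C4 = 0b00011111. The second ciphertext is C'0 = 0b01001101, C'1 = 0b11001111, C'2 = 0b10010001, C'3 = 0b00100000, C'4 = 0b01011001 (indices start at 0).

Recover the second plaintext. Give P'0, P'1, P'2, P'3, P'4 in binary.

In OFB with a reused IV, both messages share the same keystream S_i, so C_i ⊕ C'_i = P_i ⊕ P'_i and thus P'_i = P_i ⊕ C_i ⊕ C'_i.
P'0: 0b10100100 ⊕ 0b01011000 ⊕ 0b01001101 = 0b10110001.
P'1: 0b00100101 ⊕ 0b11011000 ⊕ 0b11001111 = 0b00110010.
P'2: 0b00101010 ⊕ 0b11010110 ⊕ 0b10010001 = 0b01101101.
P'3: 0b01111011 ⊕ 0b10000110 ⊕ 0b00100000 = 0b11011101.
P'4: 0b11100011 ⊕ 0b00011111 ⊕ 0b01011001 = 0b10100101.

P'0 = 0b10110001, P'1 = 0b00110010, P'2 = 0b01101101, P'3 = 0b11011101, P'4 = 0b10100101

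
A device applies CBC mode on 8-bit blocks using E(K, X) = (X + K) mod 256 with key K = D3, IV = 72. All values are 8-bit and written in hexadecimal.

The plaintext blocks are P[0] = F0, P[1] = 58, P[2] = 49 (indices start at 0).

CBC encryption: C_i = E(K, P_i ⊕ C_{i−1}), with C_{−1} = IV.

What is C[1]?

C[0]: P[0] ⊕ 72 = 82; E(K, 82) = 55.
C[1]: P[1] ⊕ 55 = 0D; E(K, 0D) = E0.

C[1] = E0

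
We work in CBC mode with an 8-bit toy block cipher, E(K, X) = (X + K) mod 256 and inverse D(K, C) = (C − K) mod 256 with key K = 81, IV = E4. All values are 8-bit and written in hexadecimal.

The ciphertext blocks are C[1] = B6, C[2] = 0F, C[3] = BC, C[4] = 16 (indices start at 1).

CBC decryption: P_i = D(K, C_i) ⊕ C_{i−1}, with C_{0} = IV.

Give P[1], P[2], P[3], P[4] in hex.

P[1] = D1, P[2] = 38, P[3] = 34, P[4] = 29

P[1]: D(K, B6) = 35; 35 ⊕ E4 = D1.
P[2]: D(K, 0F) = 8E; 8E ⊕ B6 = 38.
P[3]: D(K, BC) = 3B; 3B ⊕ 0F = 34.
P[4]: D(K, 16) = 95; 95 ⊕ BC = 29.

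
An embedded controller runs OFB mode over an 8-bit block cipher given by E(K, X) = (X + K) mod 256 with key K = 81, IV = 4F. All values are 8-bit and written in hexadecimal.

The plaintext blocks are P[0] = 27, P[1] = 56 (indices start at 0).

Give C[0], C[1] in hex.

C[0] = F7, C[1] = 07

OFB encryption: S_i = E(K, S_{i−1}) with S_{−1} = IV; C_i = P_i ⊕ S_i.
C[0]: S = E(K, 4F) = D0; 27 ⊕ D0 = F7.
C[1]: S = E(K, D0) = 51; 56 ⊕ 51 = 07.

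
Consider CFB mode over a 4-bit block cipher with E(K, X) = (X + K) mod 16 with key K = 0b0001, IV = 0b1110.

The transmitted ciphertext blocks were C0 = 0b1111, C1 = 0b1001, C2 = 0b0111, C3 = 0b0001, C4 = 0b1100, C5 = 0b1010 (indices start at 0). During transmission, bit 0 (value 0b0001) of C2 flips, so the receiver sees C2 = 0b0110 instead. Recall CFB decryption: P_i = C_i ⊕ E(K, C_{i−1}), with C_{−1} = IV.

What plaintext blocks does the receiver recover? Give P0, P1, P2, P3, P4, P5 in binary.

P0 = 0b0000, P1 = 0b1001, P2 = 0b1100, P3 = 0b0110, P4 = 0b1110, P5 = 0b0111

Only C2 changed, to 0b0110. In CFB, a change in C_i flips the same bit in P_i and garbles P_{i+1}. Decrypting the received ciphertext:
P0: E(K, 0b1110) = 0b1111; 0b1111 ⊕ 0b1111 = 0b0000.
P1: E(K, 0b1111) = 0b0000; 0b1001 ⊕ 0b0000 = 0b1001.
P2: E(K, 0b1001) = 0b1010; 0b0110 ⊕ 0b1010 = 0b1100.
P3: E(K, 0b0110) = 0b0111; 0b0001 ⊕ 0b0111 = 0b0110.
P4: E(K, 0b0001) = 0b0010; 0b1100 ⊕ 0b0010 = 0b1110.
P5: E(K, 0b1100) = 0b1101; 0b1010 ⊕ 0b1101 = 0b0111.
Blocks that differ from the original plaintext: P2, P3.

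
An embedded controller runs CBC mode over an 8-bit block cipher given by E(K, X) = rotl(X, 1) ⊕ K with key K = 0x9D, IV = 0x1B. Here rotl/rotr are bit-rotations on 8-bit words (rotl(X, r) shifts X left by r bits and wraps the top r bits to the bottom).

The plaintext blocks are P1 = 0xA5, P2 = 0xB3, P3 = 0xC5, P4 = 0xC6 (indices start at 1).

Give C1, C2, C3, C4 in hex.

C1 = 0xE0, C2 = 0x3B, C3 = 0x60, C4 = 0xD0

CBC encryption: C_i = E(K, P_i ⊕ C_{i−1}), with C_{0} = IV.
C1: P1 ⊕ 0x1B = 0xBE; E(K, 0xBE) = 0xE0.
C2: P2 ⊕ 0xE0 = 0x53; E(K, 0x53) = 0x3B.
C3: P3 ⊕ 0x3B = 0xFE; E(K, 0xFE) = 0x60.
C4: P4 ⊕ 0x60 = 0xA6; E(K, 0xA6) = 0xD0.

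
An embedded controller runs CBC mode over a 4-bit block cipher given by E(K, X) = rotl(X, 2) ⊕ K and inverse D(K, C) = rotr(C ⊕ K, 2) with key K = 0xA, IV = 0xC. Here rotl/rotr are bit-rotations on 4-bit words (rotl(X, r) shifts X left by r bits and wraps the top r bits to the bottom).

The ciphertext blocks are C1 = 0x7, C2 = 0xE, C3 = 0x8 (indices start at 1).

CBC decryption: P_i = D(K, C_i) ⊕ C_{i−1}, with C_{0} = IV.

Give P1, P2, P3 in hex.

P1: D(K, 0x7) = 0x7; 0x7 ⊕ 0xC = 0xB.
P2: D(K, 0xE) = 0x1; 0x1 ⊕ 0x7 = 0x6.
P3: D(K, 0x8) = 0x8; 0x8 ⊕ 0xE = 0x6.

P1 = 0xB, P2 = 0x6, P3 = 0x6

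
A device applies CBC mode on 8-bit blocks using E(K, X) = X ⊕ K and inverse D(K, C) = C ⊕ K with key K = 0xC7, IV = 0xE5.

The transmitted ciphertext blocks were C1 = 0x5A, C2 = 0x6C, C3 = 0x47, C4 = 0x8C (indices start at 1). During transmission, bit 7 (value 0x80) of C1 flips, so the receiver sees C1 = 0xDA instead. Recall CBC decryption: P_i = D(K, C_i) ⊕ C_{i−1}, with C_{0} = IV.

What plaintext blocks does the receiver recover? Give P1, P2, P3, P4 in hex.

P1 = 0xF8, P2 = 0x71, P3 = 0xEC, P4 = 0x0C

Only C1 changed, to 0xDA. In CBC, a change in C_i garbles P_i and flips the same bit in P_{i+1}. Decrypting the received ciphertext:
P1: D(K, 0xDA) = 0x1D; 0x1D ⊕ 0xE5 = 0xF8.
P2: D(K, 0x6C) = 0xAB; 0xAB ⊕ 0xDA = 0x71.
P3: D(K, 0x47) = 0x80; 0x80 ⊕ 0x6C = 0xEC.
P4: D(K, 0x8C) = 0x4B; 0x4B ⊕ 0x47 = 0x0C.
Blocks that differ from the original plaintext: P1, P2.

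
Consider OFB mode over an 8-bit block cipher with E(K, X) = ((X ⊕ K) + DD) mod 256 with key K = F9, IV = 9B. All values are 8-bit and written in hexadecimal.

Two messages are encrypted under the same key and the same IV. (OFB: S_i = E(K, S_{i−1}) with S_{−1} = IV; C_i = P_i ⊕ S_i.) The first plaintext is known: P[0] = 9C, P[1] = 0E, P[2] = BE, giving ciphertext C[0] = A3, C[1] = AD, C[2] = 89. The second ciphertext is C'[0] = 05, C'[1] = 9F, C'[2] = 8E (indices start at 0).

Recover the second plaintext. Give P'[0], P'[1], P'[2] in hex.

P'[0] = 3A, P'[1] = 3C, P'[2] = B9

In OFB with a reused IV, both messages share the same keystream S_i, so C_i ⊕ C'_i = P_i ⊕ P'_i and thus P'_i = P_i ⊕ C_i ⊕ C'_i.
P'[0]: 9C ⊕ A3 ⊕ 05 = 3A.
P'[1]: 0E ⊕ AD ⊕ 9F = 3C.
P'[2]: BE ⊕ 89 ⊕ 8E = B9.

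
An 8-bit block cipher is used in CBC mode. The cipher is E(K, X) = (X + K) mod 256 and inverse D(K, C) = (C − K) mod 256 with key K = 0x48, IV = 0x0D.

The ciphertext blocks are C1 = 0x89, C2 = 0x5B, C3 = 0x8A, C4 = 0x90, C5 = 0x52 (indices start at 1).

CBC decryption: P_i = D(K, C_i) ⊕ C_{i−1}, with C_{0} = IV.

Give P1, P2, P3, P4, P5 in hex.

P1: D(K, 0x89) = 0x41; 0x41 ⊕ 0x0D = 0x4C.
P2: D(K, 0x5B) = 0x13; 0x13 ⊕ 0x89 = 0x9A.
P3: D(K, 0x8A) = 0x42; 0x42 ⊕ 0x5B = 0x19.
P4: D(K, 0x90) = 0x48; 0x48 ⊕ 0x8A = 0xC2.
P5: D(K, 0x52) = 0x0A; 0x0A ⊕ 0x90 = 0x9A.

P1 = 0x4C, P2 = 0x9A, P3 = 0x19, P4 = 0xC2, P5 = 0x9A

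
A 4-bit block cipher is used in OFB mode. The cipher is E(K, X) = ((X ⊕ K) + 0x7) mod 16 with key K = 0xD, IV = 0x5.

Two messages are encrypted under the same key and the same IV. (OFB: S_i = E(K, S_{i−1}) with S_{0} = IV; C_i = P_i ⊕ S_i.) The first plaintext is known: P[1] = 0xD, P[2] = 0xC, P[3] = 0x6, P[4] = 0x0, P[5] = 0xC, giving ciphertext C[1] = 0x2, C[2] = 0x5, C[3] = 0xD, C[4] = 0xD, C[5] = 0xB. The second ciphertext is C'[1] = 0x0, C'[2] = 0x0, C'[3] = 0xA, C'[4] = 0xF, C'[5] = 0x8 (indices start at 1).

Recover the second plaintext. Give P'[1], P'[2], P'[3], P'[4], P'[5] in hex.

In OFB with a reused IV, both messages share the same keystream S_i, so C_i ⊕ C'_i = P_i ⊕ P'_i and thus P'_i = P_i ⊕ C_i ⊕ C'_i.
P'[1]: 0xD ⊕ 0x2 ⊕ 0x0 = 0xF.
P'[2]: 0xC ⊕ 0x5 ⊕ 0x0 = 0x9.
P'[3]: 0x6 ⊕ 0xD ⊕ 0xA = 0x1.
P'[4]: 0x0 ⊕ 0xD ⊕ 0xF = 0x2.
P'[5]: 0xC ⊕ 0xB ⊕ 0x8 = 0xF.

P'[1] = 0xF, P'[2] = 0x9, P'[3] = 0x1, P'[4] = 0x2, P'[5] = 0xF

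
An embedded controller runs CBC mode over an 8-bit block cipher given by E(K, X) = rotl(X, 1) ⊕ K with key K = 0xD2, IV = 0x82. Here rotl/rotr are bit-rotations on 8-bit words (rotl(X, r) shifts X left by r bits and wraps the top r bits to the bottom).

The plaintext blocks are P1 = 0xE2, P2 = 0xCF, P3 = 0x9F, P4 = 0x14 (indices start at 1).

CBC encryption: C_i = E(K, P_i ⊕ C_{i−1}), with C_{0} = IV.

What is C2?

C1: P1 ⊕ 0x82 = 0x60; E(K, 0x60) = 0x12.
C2: P2 ⊕ 0x12 = 0xDD; E(K, 0xDD) = 0x69.

C2 = 0x69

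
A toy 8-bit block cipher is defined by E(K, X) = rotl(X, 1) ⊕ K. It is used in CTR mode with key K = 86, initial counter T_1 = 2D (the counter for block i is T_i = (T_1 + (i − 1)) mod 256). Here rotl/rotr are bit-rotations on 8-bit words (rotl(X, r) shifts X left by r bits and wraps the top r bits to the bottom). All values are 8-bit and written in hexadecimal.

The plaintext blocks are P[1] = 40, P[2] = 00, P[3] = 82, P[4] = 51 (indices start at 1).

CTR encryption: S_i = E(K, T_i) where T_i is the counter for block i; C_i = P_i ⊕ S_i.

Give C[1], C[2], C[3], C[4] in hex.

C[1] = 9C, C[2] = DA, C[3] = 5A, C[4] = B7

C[1]: T = 2D, S = E(K, T) = DC; 40 ⊕ DC = 9C.
C[2]: T = 2E, S = E(K, T) = DA; 00 ⊕ DA = DA.
C[3]: T = 2F, S = E(K, T) = D8; 82 ⊕ D8 = 5A.
C[4]: T = 30, S = E(K, T) = E6; 51 ⊕ E6 = B7.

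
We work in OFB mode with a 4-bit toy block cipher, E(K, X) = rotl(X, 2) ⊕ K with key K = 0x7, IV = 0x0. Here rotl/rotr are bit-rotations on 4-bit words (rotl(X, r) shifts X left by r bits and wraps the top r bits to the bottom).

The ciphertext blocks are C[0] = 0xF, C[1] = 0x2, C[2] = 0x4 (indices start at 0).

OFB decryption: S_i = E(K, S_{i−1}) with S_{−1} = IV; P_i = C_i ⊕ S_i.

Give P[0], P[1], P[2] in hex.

P[0]: S = E(K, 0x0) = 0x7; 0xF ⊕ 0x7 = 0x8.
P[1]: S = E(K, 0x7) = 0xA; 0x2 ⊕ 0xA = 0x8.
P[2]: S = E(K, 0xA) = 0xD; 0x4 ⊕ 0xD = 0x9.

P[0] = 0x8, P[1] = 0x8, P[2] = 0x9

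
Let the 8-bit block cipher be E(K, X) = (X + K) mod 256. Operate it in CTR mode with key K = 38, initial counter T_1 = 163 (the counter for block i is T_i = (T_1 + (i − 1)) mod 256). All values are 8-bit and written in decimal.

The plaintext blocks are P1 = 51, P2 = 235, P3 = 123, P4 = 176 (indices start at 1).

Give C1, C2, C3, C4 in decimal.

C1 = 250, C2 = 33, C3 = 176, C4 = 124

CTR encryption: S_i = E(K, T_i) where T_i is the counter for block i; C_i = P_i ⊕ S_i.
C1: T = 163, S = E(K, T) = 201; 51 ⊕ 201 = 250.
C2: T = 164, S = E(K, T) = 202; 235 ⊕ 202 = 33.
C3: T = 165, S = E(K, T) = 203; 123 ⊕ 203 = 176.
C4: T = 166, S = E(K, T) = 204; 176 ⊕ 204 = 124.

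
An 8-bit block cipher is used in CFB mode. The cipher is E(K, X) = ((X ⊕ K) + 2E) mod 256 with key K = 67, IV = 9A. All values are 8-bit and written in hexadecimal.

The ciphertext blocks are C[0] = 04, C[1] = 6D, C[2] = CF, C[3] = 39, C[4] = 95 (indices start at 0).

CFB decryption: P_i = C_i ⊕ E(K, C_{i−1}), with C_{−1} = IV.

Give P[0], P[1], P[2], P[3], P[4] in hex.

P[0] = 2F, P[1] = FC, P[2] = F7, P[3] = EF, P[4] = 19

P[0]: E(K, 9A) = 2B; 04 ⊕ 2B = 2F.
P[1]: E(K, 04) = 91; 6D ⊕ 91 = FC.
P[2]: E(K, 6D) = 38; CF ⊕ 38 = F7.
P[3]: E(K, CF) = D6; 39 ⊕ D6 = EF.
P[4]: E(K, 39) = 8C; 95 ⊕ 8C = 19.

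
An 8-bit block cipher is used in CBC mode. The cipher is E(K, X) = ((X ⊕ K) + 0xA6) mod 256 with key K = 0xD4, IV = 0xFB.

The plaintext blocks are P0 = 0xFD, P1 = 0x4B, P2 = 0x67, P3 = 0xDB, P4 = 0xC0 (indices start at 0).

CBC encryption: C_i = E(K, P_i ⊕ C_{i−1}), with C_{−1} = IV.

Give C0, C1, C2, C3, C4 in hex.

C0: P0 ⊕ 0xFB = 0x06; E(K, 0x06) = 0x78.
C1: P1 ⊕ 0x78 = 0x33; E(K, 0x33) = 0x8D.
C2: P2 ⊕ 0x8D = 0xEA; E(K, 0xEA) = 0xE4.
C3: P3 ⊕ 0xE4 = 0x3F; E(K, 0x3F) = 0x91.
C4: P4 ⊕ 0x91 = 0x51; E(K, 0x51) = 0x2B.

C0 = 0x78, C1 = 0x8D, C2 = 0xE4, C3 = 0x91, C4 = 0x2B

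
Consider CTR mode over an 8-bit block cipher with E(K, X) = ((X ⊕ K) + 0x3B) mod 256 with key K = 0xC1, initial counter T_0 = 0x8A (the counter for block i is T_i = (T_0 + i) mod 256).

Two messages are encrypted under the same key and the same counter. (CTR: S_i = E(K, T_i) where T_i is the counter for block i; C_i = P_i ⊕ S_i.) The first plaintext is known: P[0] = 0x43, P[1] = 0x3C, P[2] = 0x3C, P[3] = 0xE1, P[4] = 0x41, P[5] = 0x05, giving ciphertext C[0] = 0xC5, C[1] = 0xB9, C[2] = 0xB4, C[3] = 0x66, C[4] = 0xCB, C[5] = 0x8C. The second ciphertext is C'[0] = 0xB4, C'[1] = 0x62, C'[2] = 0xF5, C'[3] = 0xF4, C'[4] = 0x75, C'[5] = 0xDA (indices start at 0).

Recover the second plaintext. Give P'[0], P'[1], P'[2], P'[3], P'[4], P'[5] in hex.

In CTR with a reused counter, both messages share the same keystream S_i, so C_i ⊕ C'_i = P_i ⊕ P'_i and thus P'_i = P_i ⊕ C_i ⊕ C'_i.
P'[0]: 0x43 ⊕ 0xC5 ⊕ 0xB4 = 0x32.
P'[1]: 0x3C ⊕ 0xB9 ⊕ 0x62 = 0xE7.
P'[2]: 0x3C ⊕ 0xB4 ⊕ 0xF5 = 0x7D.
P'[3]: 0xE1 ⊕ 0x66 ⊕ 0xF4 = 0x73.
P'[4]: 0x41 ⊕ 0xCB ⊕ 0x75 = 0xFF.
P'[5]: 0x05 ⊕ 0x8C ⊕ 0xDA = 0x53.

P'[0] = 0x32, P'[1] = 0xE7, P'[2] = 0x7D, P'[3] = 0x73, P'[4] = 0xFF, P'[5] = 0x53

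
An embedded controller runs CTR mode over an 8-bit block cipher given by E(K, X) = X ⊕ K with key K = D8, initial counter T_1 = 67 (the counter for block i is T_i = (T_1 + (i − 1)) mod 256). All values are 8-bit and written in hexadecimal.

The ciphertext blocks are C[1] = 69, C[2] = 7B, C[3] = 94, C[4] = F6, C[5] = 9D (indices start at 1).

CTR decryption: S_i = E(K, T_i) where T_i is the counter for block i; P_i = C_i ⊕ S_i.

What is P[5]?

P[5] = 2E

P[5]: T = 6B, S = E(K, T) = B3; 9D ⊕ B3 = 2E.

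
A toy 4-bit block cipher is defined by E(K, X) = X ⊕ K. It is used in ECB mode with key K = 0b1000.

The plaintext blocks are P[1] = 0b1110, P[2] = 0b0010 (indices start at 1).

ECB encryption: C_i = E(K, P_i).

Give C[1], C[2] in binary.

C[1]: E(K, 0b1110) = 0b0110.
C[2]: E(K, 0b0010) = 0b1010.

C[1] = 0b0110, C[2] = 0b1010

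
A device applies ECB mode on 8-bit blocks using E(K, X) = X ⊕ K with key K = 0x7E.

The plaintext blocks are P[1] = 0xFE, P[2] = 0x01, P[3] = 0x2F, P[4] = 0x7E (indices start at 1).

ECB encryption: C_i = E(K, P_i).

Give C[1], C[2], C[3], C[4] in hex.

C[1]: E(K, 0xFE) = 0x80.
C[2]: E(K, 0x01) = 0x7F.
C[3]: E(K, 0x2F) = 0x51.
C[4]: E(K, 0x7E) = 0x00.

C[1] = 0x80, C[2] = 0x7F, C[3] = 0x51, C[4] = 0x00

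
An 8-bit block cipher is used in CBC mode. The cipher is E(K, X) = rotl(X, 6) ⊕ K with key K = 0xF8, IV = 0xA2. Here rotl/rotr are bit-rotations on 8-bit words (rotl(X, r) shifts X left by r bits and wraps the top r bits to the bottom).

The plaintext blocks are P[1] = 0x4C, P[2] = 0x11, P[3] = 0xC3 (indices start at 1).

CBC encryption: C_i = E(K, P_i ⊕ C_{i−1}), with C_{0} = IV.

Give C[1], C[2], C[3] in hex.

C[1] = 0x43, C[2] = 0x6C, C[3] = 0x13

C[1]: P[1] ⊕ 0xA2 = 0xEE; E(K, 0xEE) = 0x43.
C[2]: P[2] ⊕ 0x43 = 0x52; E(K, 0x52) = 0x6C.
C[3]: P[3] ⊕ 0x6C = 0xAF; E(K, 0xAF) = 0x13.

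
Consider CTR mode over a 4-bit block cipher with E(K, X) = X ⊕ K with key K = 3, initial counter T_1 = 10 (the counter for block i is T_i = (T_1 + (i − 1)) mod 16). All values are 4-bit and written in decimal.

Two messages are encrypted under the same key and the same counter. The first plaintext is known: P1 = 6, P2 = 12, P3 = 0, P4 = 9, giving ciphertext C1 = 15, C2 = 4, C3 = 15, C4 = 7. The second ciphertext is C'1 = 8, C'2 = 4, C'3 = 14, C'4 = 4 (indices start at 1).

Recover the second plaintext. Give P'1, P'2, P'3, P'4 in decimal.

P'1 = 1, P'2 = 12, P'3 = 1, P'4 = 10

In CTR with a reused counter, both messages share the same keystream S_i, so C_i ⊕ C'_i = P_i ⊕ P'_i and thus P'_i = P_i ⊕ C_i ⊕ C'_i.
P'1: 6 ⊕ 15 ⊕ 8 = 1.
P'2: 12 ⊕ 4 ⊕ 4 = 12.
P'3: 0 ⊕ 15 ⊕ 14 = 1.
P'4: 9 ⊕ 7 ⊕ 4 = 10.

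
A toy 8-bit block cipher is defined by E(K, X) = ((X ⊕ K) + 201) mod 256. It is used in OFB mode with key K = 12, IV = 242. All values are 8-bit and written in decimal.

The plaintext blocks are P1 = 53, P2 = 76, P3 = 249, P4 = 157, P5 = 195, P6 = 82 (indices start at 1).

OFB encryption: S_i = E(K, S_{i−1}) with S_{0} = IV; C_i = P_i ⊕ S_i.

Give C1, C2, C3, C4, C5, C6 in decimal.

C1: S = E(K, 242) = 199; 53 ⊕ 199 = 242.
C2: S = E(K, 199) = 148; 76 ⊕ 148 = 216.
C3: S = E(K, 148) = 97; 249 ⊕ 97 = 152.
C4: S = E(K, 97) = 54; 157 ⊕ 54 = 171.
C5: S = E(K, 54) = 3; 195 ⊕ 3 = 192.
C6: S = E(K, 3) = 216; 82 ⊕ 216 = 138.

C1 = 242, C2 = 216, C3 = 152, C4 = 171, C5 = 192, C6 = 138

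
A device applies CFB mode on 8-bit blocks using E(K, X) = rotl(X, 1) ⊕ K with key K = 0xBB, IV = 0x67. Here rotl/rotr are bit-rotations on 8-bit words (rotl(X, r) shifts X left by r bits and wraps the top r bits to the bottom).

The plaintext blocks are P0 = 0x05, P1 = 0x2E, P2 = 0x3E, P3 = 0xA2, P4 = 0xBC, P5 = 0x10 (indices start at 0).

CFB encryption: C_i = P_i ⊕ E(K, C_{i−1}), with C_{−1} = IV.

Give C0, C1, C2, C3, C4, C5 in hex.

C0: E(K, 0x67) = 0x75; 0x05 ⊕ 0x75 = 0x70.
C1: E(K, 0x70) = 0x5B; 0x2E ⊕ 0x5B = 0x75.
C2: E(K, 0x75) = 0x51; 0x3E ⊕ 0x51 = 0x6F.
C3: E(K, 0x6F) = 0x65; 0xA2 ⊕ 0x65 = 0xC7.
C4: E(K, 0xC7) = 0x34; 0xBC ⊕ 0x34 = 0x88.
C5: E(K, 0x88) = 0xAA; 0x10 ⊕ 0xAA = 0xBA.

C0 = 0x70, C1 = 0x75, C2 = 0x6F, C3 = 0xC7, C4 = 0x88, C5 = 0xBA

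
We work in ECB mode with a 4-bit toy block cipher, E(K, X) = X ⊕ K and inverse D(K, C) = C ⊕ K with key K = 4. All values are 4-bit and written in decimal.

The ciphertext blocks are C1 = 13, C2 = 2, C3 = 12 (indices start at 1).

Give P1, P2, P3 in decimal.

ECB decryption: P_i = D(K, C_i).
P1: D(K, 13) = 9.
P2: D(K, 2) = 6.
P3: D(K, 12) = 8.

P1 = 9, P2 = 6, P3 = 8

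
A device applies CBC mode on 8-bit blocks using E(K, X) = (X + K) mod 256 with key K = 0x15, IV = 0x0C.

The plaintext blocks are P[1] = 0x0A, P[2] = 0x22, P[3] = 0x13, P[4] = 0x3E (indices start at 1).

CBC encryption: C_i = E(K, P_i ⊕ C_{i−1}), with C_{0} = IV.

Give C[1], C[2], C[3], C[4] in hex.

C[1] = 0x1B, C[2] = 0x4E, C[3] = 0x72, C[4] = 0x61

C[1]: P[1] ⊕ 0x0C = 0x06; E(K, 0x06) = 0x1B.
C[2]: P[2] ⊕ 0x1B = 0x39; E(K, 0x39) = 0x4E.
C[3]: P[3] ⊕ 0x4E = 0x5D; E(K, 0x5D) = 0x72.
C[4]: P[4] ⊕ 0x72 = 0x4C; E(K, 0x4C) = 0x61.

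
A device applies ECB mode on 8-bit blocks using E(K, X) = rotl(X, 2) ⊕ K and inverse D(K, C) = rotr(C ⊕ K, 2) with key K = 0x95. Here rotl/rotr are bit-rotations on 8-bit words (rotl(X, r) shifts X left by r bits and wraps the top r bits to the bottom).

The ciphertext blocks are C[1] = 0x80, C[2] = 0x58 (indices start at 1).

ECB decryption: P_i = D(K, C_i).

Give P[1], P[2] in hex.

P[1] = 0x45, P[2] = 0x73

P[1]: D(K, 0x80) = 0x45.
P[2]: D(K, 0x58) = 0x73.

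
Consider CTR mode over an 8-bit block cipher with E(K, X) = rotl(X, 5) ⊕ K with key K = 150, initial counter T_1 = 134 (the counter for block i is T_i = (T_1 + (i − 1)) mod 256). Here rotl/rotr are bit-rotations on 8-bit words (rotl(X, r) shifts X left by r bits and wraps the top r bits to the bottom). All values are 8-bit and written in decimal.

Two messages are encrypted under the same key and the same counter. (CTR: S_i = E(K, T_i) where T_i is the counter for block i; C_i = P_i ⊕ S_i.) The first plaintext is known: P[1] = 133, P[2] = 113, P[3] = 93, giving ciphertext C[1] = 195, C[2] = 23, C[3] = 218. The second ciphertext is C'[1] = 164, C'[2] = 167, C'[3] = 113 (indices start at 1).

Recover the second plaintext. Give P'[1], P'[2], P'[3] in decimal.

P'[1] = 226, P'[2] = 193, P'[3] = 246

In CTR with a reused counter, both messages share the same keystream S_i, so C_i ⊕ C'_i = P_i ⊕ P'_i and thus P'_i = P_i ⊕ C_i ⊕ C'_i.
P'[1]: 133 ⊕ 195 ⊕ 164 = 226.
P'[2]: 113 ⊕ 23 ⊕ 167 = 193.
P'[3]: 93 ⊕ 218 ⊕ 113 = 246.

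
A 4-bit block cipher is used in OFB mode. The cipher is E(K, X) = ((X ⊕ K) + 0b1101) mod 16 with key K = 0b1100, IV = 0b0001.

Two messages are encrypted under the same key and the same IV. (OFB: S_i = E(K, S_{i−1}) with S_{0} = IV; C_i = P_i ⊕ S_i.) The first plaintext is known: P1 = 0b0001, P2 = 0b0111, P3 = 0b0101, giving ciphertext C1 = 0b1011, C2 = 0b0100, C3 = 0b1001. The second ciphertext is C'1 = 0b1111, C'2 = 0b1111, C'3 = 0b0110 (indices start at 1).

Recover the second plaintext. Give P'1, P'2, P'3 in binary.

P'1 = 0b0101, P'2 = 0b1100, P'3 = 0b1010

In OFB with a reused IV, both messages share the same keystream S_i, so C_i ⊕ C'_i = P_i ⊕ P'_i and thus P'_i = P_i ⊕ C_i ⊕ C'_i.
P'1: 0b0001 ⊕ 0b1011 ⊕ 0b1111 = 0b0101.
P'2: 0b0111 ⊕ 0b0100 ⊕ 0b1111 = 0b1100.
P'3: 0b0101 ⊕ 0b1001 ⊕ 0b0110 = 0b1010.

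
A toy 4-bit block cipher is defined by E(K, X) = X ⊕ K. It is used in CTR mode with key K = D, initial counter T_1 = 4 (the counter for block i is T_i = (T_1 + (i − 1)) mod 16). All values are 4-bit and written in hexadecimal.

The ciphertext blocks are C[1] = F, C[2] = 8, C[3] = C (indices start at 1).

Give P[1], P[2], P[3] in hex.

P[1] = 6, P[2] = 0, P[3] = 7

CTR decryption: S_i = E(K, T_i) where T_i is the counter for block i; P_i = C_i ⊕ S_i.
P[1]: T = 4, S = E(K, T) = 9; F ⊕ 9 = 6.
P[2]: T = 5, S = E(K, T) = 8; 8 ⊕ 8 = 0.
P[3]: T = 6, S = E(K, T) = B; C ⊕ B = 7.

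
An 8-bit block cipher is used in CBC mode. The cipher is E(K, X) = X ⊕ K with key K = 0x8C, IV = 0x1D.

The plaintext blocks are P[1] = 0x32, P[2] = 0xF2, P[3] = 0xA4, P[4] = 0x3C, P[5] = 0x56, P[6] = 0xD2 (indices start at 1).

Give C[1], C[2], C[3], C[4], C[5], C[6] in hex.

C[1] = 0xA3, C[2] = 0xDD, C[3] = 0xF5, C[4] = 0x45, C[5] = 0x9F, C[6] = 0xC1

CBC encryption: C_i = E(K, P_i ⊕ C_{i−1}), with C_{0} = IV.
C[1]: P[1] ⊕ 0x1D = 0x2F; E(K, 0x2F) = 0xA3.
C[2]: P[2] ⊕ 0xA3 = 0x51; E(K, 0x51) = 0xDD.
C[3]: P[3] ⊕ 0xDD = 0x79; E(K, 0x79) = 0xF5.
C[4]: P[4] ⊕ 0xF5 = 0xC9; E(K, 0xC9) = 0x45.
C[5]: P[5] ⊕ 0x45 = 0x13; E(K, 0x13) = 0x9F.
C[6]: P[6] ⊕ 0x9F = 0x4D; E(K, 0x4D) = 0xC1.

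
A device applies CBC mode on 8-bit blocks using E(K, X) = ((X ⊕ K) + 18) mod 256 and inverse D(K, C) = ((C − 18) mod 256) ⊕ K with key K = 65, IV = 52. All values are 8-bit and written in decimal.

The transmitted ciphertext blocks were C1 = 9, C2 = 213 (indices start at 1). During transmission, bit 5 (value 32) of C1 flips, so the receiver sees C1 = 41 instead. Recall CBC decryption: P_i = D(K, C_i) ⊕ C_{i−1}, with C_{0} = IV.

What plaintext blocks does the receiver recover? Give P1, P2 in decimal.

Only C1 changed, to 41. In CBC, a change in C_i garbles P_i and flips the same bit in P_{i+1}. Decrypting the received ciphertext:
P1: D(K, 41) = 86; 86 ⊕ 52 = 98.
P2: D(K, 213) = 130; 130 ⊕ 41 = 171.
Blocks that differ from the original plaintext: P1, P2.

P1 = 98, P2 = 171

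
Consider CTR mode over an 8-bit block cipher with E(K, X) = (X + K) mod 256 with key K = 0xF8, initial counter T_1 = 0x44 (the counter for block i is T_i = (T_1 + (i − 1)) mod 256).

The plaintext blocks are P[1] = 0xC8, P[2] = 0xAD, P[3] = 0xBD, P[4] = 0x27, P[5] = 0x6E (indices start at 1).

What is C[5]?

C[5] = 0x2E

CTR encryption: S_i = E(K, T_i) where T_i is the counter for block i; C_i = P_i ⊕ S_i.
C[1]: T = 0x44, S = E(K, T) = 0x3C; 0xC8 ⊕ 0x3C = 0xF4.
C[2]: T = 0x45, S = E(K, T) = 0x3D; 0xAD ⊕ 0x3D = 0x90.
C[3]: T = 0x46, S = E(K, T) = 0x3E; 0xBD ⊕ 0x3E = 0x83.
C[4]: T = 0x47, S = E(K, T) = 0x3F; 0x27 ⊕ 0x3F = 0x18.
C[5]: T = 0x48, S = E(K, T) = 0x40; 0x6E ⊕ 0x40 = 0x2E.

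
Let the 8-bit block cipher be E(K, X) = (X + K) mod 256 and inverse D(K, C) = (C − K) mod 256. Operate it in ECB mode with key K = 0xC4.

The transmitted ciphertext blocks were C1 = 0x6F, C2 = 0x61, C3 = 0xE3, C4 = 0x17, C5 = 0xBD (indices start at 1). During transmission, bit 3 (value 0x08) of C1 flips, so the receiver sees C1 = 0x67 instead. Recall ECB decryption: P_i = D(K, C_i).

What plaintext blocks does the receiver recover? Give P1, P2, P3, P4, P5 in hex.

Only C1 changed, to 0x67. In ECB, a change in C_i affects only P_i. Decrypting the received ciphertext:
P1: D(K, 0x67) = 0xA3.
P2: D(K, 0x61) = 0x9D.
P3: D(K, 0xE3) = 0x1F.
P4: D(K, 0x17) = 0x53.
P5: D(K, 0xBD) = 0xF9.
Blocks that differ from the original plaintext: P1.

P1 = 0xA3, P2 = 0x9D, P3 = 0x1F, P4 = 0x53, P5 = 0xF9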